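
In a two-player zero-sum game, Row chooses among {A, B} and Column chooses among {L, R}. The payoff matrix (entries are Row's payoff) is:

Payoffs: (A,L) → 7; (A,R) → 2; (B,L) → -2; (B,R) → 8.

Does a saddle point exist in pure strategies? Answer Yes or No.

No

Row minima: A → 2, B → -2; maximin = 2.
Column maxima: L → 7, R → 8; minimax = 7.
2 ≠ 7, so no pure-strategy equilibrium exists.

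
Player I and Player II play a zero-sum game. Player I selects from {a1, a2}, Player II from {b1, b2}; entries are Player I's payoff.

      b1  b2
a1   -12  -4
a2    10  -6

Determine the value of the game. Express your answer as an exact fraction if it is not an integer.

-14/3

Row minima: a1 → -12, a2 → -6; maximin = -6.
Column maxima: b1 → 10, b2 → -4; minimax = -4.
-6 ≠ -4, so there is no saddle point; optimal play is mixed.
Let Player I play a1 with probability p. Expected payoff against b1: (-12)p + 10(1−p) = −22p + 10; against b2: (-4)p + (-6)(1−p) = 2p − 6.
Setting these equal: −22p + 10 = 2p − 6 ⇒ −24p = -16 ⇒ p = 2/3, and the value is (-22)·(2/3) + 10 = -14/3.
For Player II: with q = P(b1), equating a1's and a2's payoffs gives −8q − 4 = 16q − 6 ⇒ q = 1/12.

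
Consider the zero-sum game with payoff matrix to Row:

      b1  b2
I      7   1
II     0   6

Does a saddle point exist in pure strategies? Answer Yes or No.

Row minima: I → 1, II → 0; maximin = 1.
Column maxima: b1 → 7, b2 → 6; minimax = 6.
1 ≠ 6, so no pure-strategy equilibrium exists.

No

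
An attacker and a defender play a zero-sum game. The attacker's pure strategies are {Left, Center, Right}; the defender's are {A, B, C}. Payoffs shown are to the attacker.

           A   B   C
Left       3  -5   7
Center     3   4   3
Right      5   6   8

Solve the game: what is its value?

Row minima: Left → -5, Center → 3, Right → 5; maximin = 5.
Column maxima: A → 5, B → 6, C → 8; minimax = 5.
Since maximin = minimax = 5, there is a saddle point and the value is 5.

5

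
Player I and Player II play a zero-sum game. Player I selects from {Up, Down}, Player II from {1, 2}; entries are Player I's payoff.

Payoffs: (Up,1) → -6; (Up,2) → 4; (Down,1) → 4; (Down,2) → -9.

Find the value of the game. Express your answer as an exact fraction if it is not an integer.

Row minima: Up → -6, Down → -9; maximin = -6.
Column maxima: 1 → 4, 2 → 4; minimax = 4.
-6 ≠ 4, so there is no saddle point; optimal play is mixed.
Let Player I play Up with probability p. Expected payoff against 1: (-6)p + 4(1−p) = −10p + 4; against 2: 4p + (-9)(1−p) = 13p − 9.
Setting these equal: −10p + 4 = 13p − 9 ⇒ −23p = -13 ⇒ p = 13/23, and the value is (-10)·(13/23) + 4 = -38/23.
For Player II: with q = P(1), equating Up's and Down's payoffs gives −10q + 4 = 13q − 9 ⇒ q = 13/23.

-38/23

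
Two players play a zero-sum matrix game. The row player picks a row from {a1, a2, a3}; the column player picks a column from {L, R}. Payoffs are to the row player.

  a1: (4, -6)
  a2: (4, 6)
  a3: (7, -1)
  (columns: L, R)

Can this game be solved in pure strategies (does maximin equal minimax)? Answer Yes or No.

No

Row minima: a1 → -6, a2 → 4, a3 → -1; maximin = 4.
Column maxima: L → 7, R → 6; minimax = 6.
4 ≠ 6, so no pure-strategy equilibrium exists.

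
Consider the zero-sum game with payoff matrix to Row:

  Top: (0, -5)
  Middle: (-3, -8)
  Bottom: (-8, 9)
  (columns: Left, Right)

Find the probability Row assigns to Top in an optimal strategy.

Row minima: Top → -5, Middle → -8, Bottom → -8; maximin = -5.
Column maxima: Left → 0, Right → 9; minimax = 0.
-5 ≠ 0, so there is no saddle point; optimal play is mixed.
Middle is strictly dominated by Top, so Row never plays it.
On the remaining 2×2 (Top, Bottom vs Left, Right):
Let Row play Top with probability p. Expected payoff against Left: 0p + (-8)(1−p) = 8p − 8; against Right: (-5)p + 9(1−p) = −14p + 9.
Setting these equal: 8p − 8 = −14p + 9 ⇒ 22p = 17 ⇒ p = 17/22, and the value is (8)·(17/22) − 8 = -20/11.
For Column: with q = P(Left), equating Top's and Bottom's payoffs gives 5q − 5 = −17q + 9 ⇒ q = 7/11.

17/22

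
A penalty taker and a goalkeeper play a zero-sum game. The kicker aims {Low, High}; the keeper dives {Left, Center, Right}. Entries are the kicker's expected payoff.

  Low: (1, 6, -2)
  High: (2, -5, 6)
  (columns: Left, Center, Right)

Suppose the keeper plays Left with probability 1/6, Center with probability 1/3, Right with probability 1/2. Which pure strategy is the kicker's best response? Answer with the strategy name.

High

Expected payoff of Low: (1/6)·1 + (1/3)·6 + (1/2)·(-2) = 7/6.
Expected payoff of High: (1/6)·2 + (1/3)·(-5) + (1/2)·6 = 5/3.
The largest is 5/3, so the kicker's best response is High.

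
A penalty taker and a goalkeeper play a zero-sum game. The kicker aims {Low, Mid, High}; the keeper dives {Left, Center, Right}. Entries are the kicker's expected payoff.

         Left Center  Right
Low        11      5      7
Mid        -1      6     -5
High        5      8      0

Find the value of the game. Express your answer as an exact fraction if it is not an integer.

Row minima: Low → 5, Mid → -5, High → 0; maximin = 5.
Column maxima: Left → 11, Center → 8, Right → 7; minimax = 7.
5 ≠ 7, so there is no saddle point; optimal play is mixed.
Mid is strictly dominated by High, so the kicker never plays it.
Left is strictly dominated by Right (it gives the kicker strictly more in every row), so the keeper never plays it.
On the remaining 2×2 (Low, High vs Center, Right):
Let the kicker play Low with probability p. Expected payoff against Center: 5p + 8(1−p) = −3p + 8; against Right: 7p + 0(1−p) = 7p.
Setting these equal: −3p + 8 = 7p ⇒ −10p = -8 ⇒ p = 4/5, and the value is (-3)·(4/5) + 8 = 28/5.
For the keeper: with q = P(Center), equating Low's and High's payoffs gives −2q + 7 = 8q ⇒ q = 7/10.

28/5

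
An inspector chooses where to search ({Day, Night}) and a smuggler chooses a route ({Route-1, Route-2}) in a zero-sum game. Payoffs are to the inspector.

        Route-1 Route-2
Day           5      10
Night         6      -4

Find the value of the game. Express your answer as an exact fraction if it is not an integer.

16/3

Row minima: Day → 5, Night → -4; maximin = 5.
Column maxima: Route-1 → 6, Route-2 → 10; minimax = 6.
5 ≠ 6, so there is no saddle point; optimal play is mixed.
Let the inspector play Day with probability p. Expected payoff against Route-1: 5p + 6(1−p) = −p + 6; against Route-2: 10p + (-4)(1−p) = 14p − 4.
Setting these equal: −p + 6 = 14p − 4 ⇒ −15p = -10 ⇒ p = 2/3, and the value is (-1)·(2/3) + 6 = 16/3.
For the smuggler: with q = P(Route-1), equating Day's and Night's payoffs gives −5q + 10 = 10q − 4 ⇒ q = 14/15.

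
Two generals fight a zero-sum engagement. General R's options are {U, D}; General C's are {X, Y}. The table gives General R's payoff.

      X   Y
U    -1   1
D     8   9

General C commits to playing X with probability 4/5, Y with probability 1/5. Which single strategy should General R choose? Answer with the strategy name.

D

Expected payoff of U: (4/5)·(-1) + (1/5)·1 = -3/5.
Expected payoff of D: (4/5)·8 + (1/5)·9 = 41/5.
The largest is 41/5, so General R's best response is D.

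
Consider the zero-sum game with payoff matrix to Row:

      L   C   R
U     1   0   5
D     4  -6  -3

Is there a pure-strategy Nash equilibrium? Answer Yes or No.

Yes

Row minima: U → 0, D → -6; maximin = 0.
Column maxima: L → 4, C → 0, R → 5; minimax = 0.
maximin = minimax = 0, so a saddle point exists.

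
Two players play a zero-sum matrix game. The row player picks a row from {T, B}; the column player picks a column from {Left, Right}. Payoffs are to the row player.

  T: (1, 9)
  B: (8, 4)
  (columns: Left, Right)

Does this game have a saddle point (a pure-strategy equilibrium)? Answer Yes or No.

Row minima: T → 1, B → 4; maximin = 4.
Column maxima: Left → 8, Right → 9; minimax = 8.
4 ≠ 8, so no pure-strategy equilibrium exists.

No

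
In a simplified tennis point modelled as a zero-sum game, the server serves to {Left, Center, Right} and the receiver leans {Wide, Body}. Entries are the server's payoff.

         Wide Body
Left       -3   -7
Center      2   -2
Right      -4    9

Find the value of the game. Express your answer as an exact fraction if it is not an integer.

Row minima: Left → -7, Center → -2, Right → -4; maximin = -2.
Column maxima: Wide → 2, Body → 9; minimax = 2.
-2 ≠ 2, so there is no saddle point; optimal play is mixed.
Left is strictly dominated by Center, so the server never plays it.
On the remaining 2×2 (Center, Right vs Wide, Body):
Let the server play Center with probability p. Expected payoff against Wide: 2p + (-4)(1−p) = 6p − 4; against Body: (-2)p + 9(1−p) = −11p + 9.
Setting these equal: 6p − 4 = −11p + 9 ⇒ 17p = 13 ⇒ p = 13/17, and the value is (6)·(13/17) − 4 = 10/17.
For the receiver: with q = P(Wide), equating Center's and Right's payoffs gives 4q − 2 = −13q + 9 ⇒ q = 11/17.

10/17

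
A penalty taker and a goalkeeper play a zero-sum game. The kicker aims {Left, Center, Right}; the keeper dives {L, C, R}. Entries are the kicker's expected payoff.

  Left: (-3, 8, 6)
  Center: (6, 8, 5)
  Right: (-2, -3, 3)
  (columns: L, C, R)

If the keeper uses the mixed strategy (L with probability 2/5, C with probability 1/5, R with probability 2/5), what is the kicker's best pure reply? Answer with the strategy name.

Expected payoff of Left: (2/5)·(-3) + (1/5)·8 + (2/5)·6 = 14/5.
Expected payoff of Center: (2/5)·6 + (1/5)·8 + (2/5)·5 = 6.
Expected payoff of Right: (2/5)·(-2) + (1/5)·(-3) + (2/5)·3 = -1/5.
The largest is 6, so the kicker's best response is Center.

Center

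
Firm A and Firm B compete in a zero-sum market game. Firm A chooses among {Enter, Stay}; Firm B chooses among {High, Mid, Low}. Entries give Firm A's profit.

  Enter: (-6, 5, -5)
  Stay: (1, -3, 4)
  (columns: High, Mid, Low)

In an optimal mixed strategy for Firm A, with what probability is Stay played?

Row minima: Enter → -6, Stay → -3; maximin = -3.
Column maxima: High → 1, Mid → 5, Low → 4; minimax = 1.
-3 ≠ 1, so there is no saddle point; optimal play is mixed.
Low is strictly dominated by High (it gives Firm A strictly more in every row), so Firm B never plays it.
On the remaining 2×2 (Enter, Stay vs High, Mid):
Let Firm A play Enter with probability p. Expected payoff against High: (-6)p + 1(1−p) = −7p + 1; against Mid: 5p + (-3)(1−p) = 8p − 3.
Setting these equal: −7p + 1 = 8p − 3 ⇒ −15p = -4 ⇒ p = 4/15, and the value is (-7)·(4/15) + 1 = -13/15.
For Firm B: with q = P(High), equating Enter's and Stay's payoffs gives −11q + 5 = 4q − 3 ⇒ q = 8/15.

11/15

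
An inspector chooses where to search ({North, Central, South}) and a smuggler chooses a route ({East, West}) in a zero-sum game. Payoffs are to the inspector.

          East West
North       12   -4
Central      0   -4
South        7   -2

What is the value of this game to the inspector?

Row minima: North → -4, Central → -4, South → -2; maximin = -2.
Column maxima: East → 12, West → -2; minimax = -2.
Since maximin = minimax = -2, there is a saddle point and the value is -2.

-2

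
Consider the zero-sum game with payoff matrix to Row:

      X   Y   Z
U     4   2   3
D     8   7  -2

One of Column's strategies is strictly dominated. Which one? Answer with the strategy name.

Y holds Row's payoff strictly below X in every row: 2 < 4, 7 < 8.
So X is strictly dominated for Column.

X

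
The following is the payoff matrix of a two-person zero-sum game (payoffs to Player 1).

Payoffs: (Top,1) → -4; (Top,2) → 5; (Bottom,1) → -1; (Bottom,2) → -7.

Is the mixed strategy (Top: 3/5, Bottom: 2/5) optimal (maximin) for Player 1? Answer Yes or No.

Against 1 this mix gives (3/5)·(-4) + (2/5)·(-1) = -14/5.
Against 2 this mix gives (3/5)·5 + (2/5)·(-7) = 1/5.
Player 2 will play 1, holding Player 1 to -14/5. Shifting weight toward the row that does better against 1 would raise this floor (the equalizing mix achieves -11/5 against both 1 and 2), so the proposed strategy is not optimal.

No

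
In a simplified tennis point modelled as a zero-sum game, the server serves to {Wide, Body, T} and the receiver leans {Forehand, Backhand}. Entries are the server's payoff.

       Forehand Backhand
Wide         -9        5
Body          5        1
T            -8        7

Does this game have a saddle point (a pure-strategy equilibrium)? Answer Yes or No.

Row minima: Wide → -9, Body → 1, T → -8; maximin = 1.
Column maxima: Forehand → 5, Backhand → 7; minimax = 5.
1 ≠ 5, so no pure-strategy equilibrium exists.

No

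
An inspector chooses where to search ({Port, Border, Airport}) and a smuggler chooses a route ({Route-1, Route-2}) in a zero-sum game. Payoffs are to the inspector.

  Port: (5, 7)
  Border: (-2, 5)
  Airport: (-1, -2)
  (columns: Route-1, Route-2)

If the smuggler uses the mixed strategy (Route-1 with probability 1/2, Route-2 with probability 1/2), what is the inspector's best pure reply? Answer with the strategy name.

Port

Expected payoff of Port: (1/2)·5 + (1/2)·7 = 6.
Expected payoff of Border: (1/2)·(-2) + (1/2)·5 = 3/2.
Expected payoff of Airport: (1/2)·(-1) + (1/2)·(-2) = -3/2.
The largest is 6, so the inspector's best response is Port.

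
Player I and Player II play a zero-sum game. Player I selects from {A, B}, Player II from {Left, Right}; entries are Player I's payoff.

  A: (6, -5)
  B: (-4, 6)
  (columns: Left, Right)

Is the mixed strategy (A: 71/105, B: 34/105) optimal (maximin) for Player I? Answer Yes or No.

Against Left this mix gives (71/105)·6 + (34/105)·(-4) = 58/21.
Against Right this mix gives (71/105)·(-5) + (34/105)·6 = -151/105.
Player II will play Right, holding Player I to -151/105. Shifting weight toward the row that does better against Right would raise this floor (the equalizing mix achieves 16/21 against both Right and Left), so the proposed strategy is not optimal.

No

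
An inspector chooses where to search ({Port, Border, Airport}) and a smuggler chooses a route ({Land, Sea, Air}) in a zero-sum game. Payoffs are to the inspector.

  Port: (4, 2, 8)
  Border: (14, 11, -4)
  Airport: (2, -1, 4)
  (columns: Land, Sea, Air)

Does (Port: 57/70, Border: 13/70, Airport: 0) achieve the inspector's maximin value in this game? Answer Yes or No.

No

Against Land this mix gives (57/70)·4 + (13/70)·14 = 41/7.
Against Sea this mix gives (57/70)·2 + (13/70)·11 = 257/70.
Against Air this mix gives (57/70)·8 + (13/70)·(-4) = 202/35.
The smuggler will play Sea, holding the inspector to 257/70. Shifting weight toward the row that does better against Sea would raise this floor (the equalizing mix achieves 32/7 against both Sea and Air), so the proposed strategy is not optimal.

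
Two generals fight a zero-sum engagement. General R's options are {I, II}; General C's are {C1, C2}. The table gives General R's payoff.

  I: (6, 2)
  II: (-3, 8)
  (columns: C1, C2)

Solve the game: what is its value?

18/5

Row minima: I → 2, II → -3; maximin = 2.
Column maxima: C1 → 6, C2 → 8; minimax = 6.
2 ≠ 6, so there is no saddle point; optimal play is mixed.
Let General R play I with probability p. Expected payoff against C1: 6p + (-3)(1−p) = 9p − 3; against C2: 2p + 8(1−p) = −6p + 8.
Setting these equal: 9p − 3 = −6p + 8 ⇒ 15p = 11 ⇒ p = 11/15, and the value is (9)·(11/15) − 3 = 18/5.
For General C: with q = P(C1), equating I's and II's payoffs gives 4q + 2 = −11q + 8 ⇒ q = 2/5.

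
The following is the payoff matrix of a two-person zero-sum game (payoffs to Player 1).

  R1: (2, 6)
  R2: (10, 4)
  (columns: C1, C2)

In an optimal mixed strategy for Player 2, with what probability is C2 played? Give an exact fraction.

4/5

Row minima: R1 → 2, R2 → 4; maximin = 4.
Column maxima: C1 → 10, C2 → 6; minimax = 6.
4 ≠ 6, so there is no saddle point; optimal play is mixed.
Let Player 1 play R1 with probability p. Expected payoff against C1: 2p + 10(1−p) = −8p + 10; against C2: 6p + 4(1−p) = 2p + 4.
Setting these equal: −8p + 10 = 2p + 4 ⇒ −10p = -6 ⇒ p = 3/5, and the value is (-8)·(3/5) + 10 = 26/5.
For Player 2: with q = P(C1), equating R1's and R2's payoffs gives −4q + 6 = 6q + 4 ⇒ q = 1/5.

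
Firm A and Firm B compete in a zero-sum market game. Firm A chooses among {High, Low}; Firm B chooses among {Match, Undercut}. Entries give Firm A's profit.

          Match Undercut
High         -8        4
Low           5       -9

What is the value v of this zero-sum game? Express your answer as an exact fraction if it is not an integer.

-2

Row minima: High → -8, Low → -9; maximin = -8.
Column maxima: Match → 5, Undercut → 4; minimax = 4.
-8 ≠ 4, so there is no saddle point; optimal play is mixed.
Let Firm A play High with probability p. Expected payoff against Match: (-8)p + 5(1−p) = −13p + 5; against Undercut: 4p + (-9)(1−p) = 13p − 9.
Setting these equal: −13p + 5 = 13p − 9 ⇒ −26p = -14 ⇒ p = 7/13, and the value is (-13)·(7/13) + 5 = -2.
For Firm B: with q = P(Match), equating High's and Low's payoffs gives −12q + 4 = 14q − 9 ⇒ q = 1/2.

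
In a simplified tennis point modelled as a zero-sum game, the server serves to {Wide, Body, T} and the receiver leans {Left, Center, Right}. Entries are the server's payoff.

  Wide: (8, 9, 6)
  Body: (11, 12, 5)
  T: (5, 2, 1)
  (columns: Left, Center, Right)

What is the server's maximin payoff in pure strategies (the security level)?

6

Row minima: Wide → 6, Body → 5, T → 1.
The best of these is 6.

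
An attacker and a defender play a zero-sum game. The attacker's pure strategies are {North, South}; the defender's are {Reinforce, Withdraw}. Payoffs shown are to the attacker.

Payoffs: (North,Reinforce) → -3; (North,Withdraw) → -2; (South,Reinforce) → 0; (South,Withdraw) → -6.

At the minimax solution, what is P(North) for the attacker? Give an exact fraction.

6/7

Row minima: North → -3, South → -6; maximin = -3.
Column maxima: Reinforce → 0, Withdraw → -2; minimax = -2.
-3 ≠ -2, so there is no saddle point; optimal play is mixed.
Let the attacker play North with probability p. Expected payoff against Reinforce: (-3)p + 0(1−p) = −3p; against Withdraw: (-2)p + (-6)(1−p) = 4p − 6.
Setting these equal: −3p = 4p − 6 ⇒ −7p = -6 ⇒ p = 6/7, and the value is (-3)·(6/7) = -18/7.
For the defender: with q = P(Reinforce), equating North's and South's payoffs gives −q − 2 = 6q − 6 ⇒ q = 4/7.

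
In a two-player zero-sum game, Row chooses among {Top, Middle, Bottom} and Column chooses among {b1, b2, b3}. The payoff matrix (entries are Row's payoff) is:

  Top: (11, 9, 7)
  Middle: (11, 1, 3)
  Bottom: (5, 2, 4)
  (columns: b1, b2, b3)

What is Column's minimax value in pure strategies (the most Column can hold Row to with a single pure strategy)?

7

Column maxima: b1 → 11, b2 → 9, b3 → 7.
The smallest of these is 7.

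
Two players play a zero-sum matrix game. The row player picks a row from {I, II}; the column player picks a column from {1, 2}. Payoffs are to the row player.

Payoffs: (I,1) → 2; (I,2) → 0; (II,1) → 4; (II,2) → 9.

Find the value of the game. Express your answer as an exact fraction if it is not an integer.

Row minima: I → 0, II → 4; maximin = 4.
Column maxima: 1 → 4, 2 → 9; minimax = 4.
Since maximin = minimax = 4, there is a saddle point and the value is 4.

4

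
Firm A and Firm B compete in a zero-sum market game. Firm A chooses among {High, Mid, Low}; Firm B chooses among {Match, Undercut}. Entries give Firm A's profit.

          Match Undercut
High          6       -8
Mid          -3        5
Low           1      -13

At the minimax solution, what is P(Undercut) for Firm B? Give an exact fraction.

9/22

Row minima: High → -8, Mid → -3, Low → -13; maximin = -3.
Column maxima: Match → 6, Undercut → 5; minimax = 5.
-3 ≠ 5, so there is no saddle point; optimal play is mixed.
Low is strictly dominated by High, so Firm A never plays it.
On the remaining 2×2 (High, Mid vs Match, Undercut):
Let Firm A play High with probability p. Expected payoff against Match: 6p + (-3)(1−p) = 9p − 3; against Undercut: (-8)p + 5(1−p) = −13p + 5.
Setting these equal: 9p − 3 = −13p + 5 ⇒ 22p = 8 ⇒ p = 4/11, and the value is (9)·(4/11) − 3 = 3/11.
For Firm B: with q = P(Match), equating High's and Mid's payoffs gives 14q − 8 = −8q + 5 ⇒ q = 13/22.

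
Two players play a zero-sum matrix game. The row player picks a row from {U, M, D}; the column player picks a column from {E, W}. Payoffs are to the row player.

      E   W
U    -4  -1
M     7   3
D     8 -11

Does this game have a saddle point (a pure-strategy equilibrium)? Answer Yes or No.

Row minima: U → -4, M → 3, D → -11; maximin = 3.
Column maxima: E → 8, W → 3; minimax = 3.
maximin = minimax = 3, so a saddle point exists.

Yes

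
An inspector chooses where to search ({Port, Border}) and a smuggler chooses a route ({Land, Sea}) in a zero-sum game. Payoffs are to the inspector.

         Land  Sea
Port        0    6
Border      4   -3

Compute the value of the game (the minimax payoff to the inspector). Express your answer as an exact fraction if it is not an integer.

24/13

Row minima: Port → 0, Border → -3; maximin = 0.
Column maxima: Land → 4, Sea → 6; minimax = 4.
0 ≠ 4, so there is no saddle point; optimal play is mixed.
Let the inspector play Port with probability p. Expected payoff against Land: 0p + 4(1−p) = −4p + 4; against Sea: 6p + (-3)(1−p) = 9p − 3.
Setting these equal: −4p + 4 = 9p − 3 ⇒ −13p = -7 ⇒ p = 7/13, and the value is (-4)·(7/13) + 4 = 24/13.
For the smuggler: with q = P(Land), equating Port's and Border's payoffs gives −6q + 6 = 7q − 3 ⇒ q = 9/13.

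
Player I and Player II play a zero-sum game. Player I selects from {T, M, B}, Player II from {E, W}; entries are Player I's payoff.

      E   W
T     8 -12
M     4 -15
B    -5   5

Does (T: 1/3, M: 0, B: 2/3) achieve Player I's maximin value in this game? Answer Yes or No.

Yes

Against E this mix gives (1/3)·8 + (2/3)·(-5) = -2/3.
Against W this mix gives (1/3)·(-12) + (2/3)·5 = -2/3.
All of Player II's active replies (E, W) yield -2/3, and no column does worse for Player I. The mix makes Player II indifferent and guarantees -2/3, so it is optimal.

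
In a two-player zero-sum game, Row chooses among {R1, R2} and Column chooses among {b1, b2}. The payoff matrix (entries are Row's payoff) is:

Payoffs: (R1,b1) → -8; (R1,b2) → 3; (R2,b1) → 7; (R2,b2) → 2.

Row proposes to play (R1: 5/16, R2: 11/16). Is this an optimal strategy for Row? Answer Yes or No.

Against b1 this mix gives (5/16)·(-8) + (11/16)·7 = 37/16.
Against b2 this mix gives (5/16)·3 + (11/16)·2 = 37/16.
All of Column's active replies (b1, b2) yield 37/16, and no column does worse for Row. The mix makes Column indifferent and guarantees 37/16, so it is optimal.

Yes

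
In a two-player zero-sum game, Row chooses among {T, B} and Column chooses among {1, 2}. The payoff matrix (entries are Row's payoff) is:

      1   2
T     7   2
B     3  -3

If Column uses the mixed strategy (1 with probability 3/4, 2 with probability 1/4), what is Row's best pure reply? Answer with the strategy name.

Expected payoff of T: (3/4)·7 + (1/4)·2 = 23/4.
Expected payoff of B: (3/4)·3 + (1/4)·(-3) = 3/2.
The largest is 23/4, so Row's best response is T.

T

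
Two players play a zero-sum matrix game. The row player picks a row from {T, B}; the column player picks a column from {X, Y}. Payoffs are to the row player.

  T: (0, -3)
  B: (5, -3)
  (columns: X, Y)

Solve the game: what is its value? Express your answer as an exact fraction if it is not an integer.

Row minima: T → -3, B → -3; maximin = -3.
Column maxima: X → 5, Y → -3; minimax = -3.
Since maximin = minimax = -3, there is a saddle point and the value is -3.

-3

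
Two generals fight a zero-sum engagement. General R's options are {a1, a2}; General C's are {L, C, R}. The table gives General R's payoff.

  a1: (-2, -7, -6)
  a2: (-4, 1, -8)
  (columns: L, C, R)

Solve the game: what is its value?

-31/5

Row minima: a1 → -7, a2 → -8; maximin = -7.
Column maxima: L → -2, C → 1, R → -6; minimax = -6.
-7 ≠ -6, so there is no saddle point; optimal play is mixed.
L is strictly dominated by R (it gives General R strictly more in every row), so General C never plays it.
On the remaining 2×2 (a1, a2 vs C, R):
Let General R play a1 with probability p. Expected payoff against C: (-7)p + 1(1−p) = −8p + 1; against R: (-6)p + (-8)(1−p) = 2p − 8.
Setting these equal: −8p + 1 = 2p − 8 ⇒ −10p = -9 ⇒ p = 9/10, and the value is (-8)·(9/10) + 1 = -31/5.
For General C: with q = P(C), equating a1's and a2's payoffs gives −q − 6 = 9q − 8 ⇒ q = 1/5.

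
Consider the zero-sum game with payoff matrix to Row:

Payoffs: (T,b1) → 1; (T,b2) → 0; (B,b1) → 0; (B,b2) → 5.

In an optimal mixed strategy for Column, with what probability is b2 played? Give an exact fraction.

1/6

Row minima: T → 0, B → 0; maximin = 0.
Column maxima: b1 → 1, b2 → 5; minimax = 1.
0 ≠ 1, so there is no saddle point; optimal play is mixed.
Let Row play T with probability p. Expected payoff against b1: 1p + 0(1−p) = p; against b2: 0p + 5(1−p) = −5p + 5.
Setting these equal: p = −5p + 5 ⇒ 6p = 5 ⇒ p = 5/6, and the value is (1)·(5/6) = 5/6.
For Column: with q = P(b1), equating T's and B's payoffs gives q = −5q + 5 ⇒ q = 5/6.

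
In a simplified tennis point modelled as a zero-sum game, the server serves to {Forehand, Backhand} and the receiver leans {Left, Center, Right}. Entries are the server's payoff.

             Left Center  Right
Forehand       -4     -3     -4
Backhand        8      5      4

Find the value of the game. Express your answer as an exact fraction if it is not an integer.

4

Row minima: Forehand → -4, Backhand → 4; maximin = 4.
Column maxima: Left → 8, Center → 5, Right → 4; minimax = 4.
Since maximin = minimax = 4, there is a saddle point and the value is 4.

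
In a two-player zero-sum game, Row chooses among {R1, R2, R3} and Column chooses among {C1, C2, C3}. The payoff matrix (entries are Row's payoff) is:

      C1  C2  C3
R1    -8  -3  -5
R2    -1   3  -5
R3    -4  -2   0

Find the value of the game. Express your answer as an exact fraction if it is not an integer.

-5/2

Row minima: R1 → -8, R2 → -5, R3 → -4; maximin = -4.
Column maxima: C1 → -1, C2 → 3, C3 → 0; minimax = -1.
-4 ≠ -1, so there is no saddle point; optimal play is mixed.
R1 is strictly dominated by R3, so Row never plays it.
C2 is strictly dominated by C1 (it gives Row strictly more in every row), so Column never plays it.
On the remaining 2×2 (R2, R3 vs C1, C3):
Let Row play R2 with probability p. Expected payoff against C1: (-1)p + (-4)(1−p) = 3p − 4; against C3: (-5)p + 0(1−p) = −5p.
Setting these equal: 3p − 4 = −5p ⇒ 8p = 4 ⇒ p = 1/2, and the value is (3)·(1/2) − 4 = -5/2.
For Column: with q = P(C1), equating R2's and R3's payoffs gives 4q − 5 = −4q ⇒ q = 5/8.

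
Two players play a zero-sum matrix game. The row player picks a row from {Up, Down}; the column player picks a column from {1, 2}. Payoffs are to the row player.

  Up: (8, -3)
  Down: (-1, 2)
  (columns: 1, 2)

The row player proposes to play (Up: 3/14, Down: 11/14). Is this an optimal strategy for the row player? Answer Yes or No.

Yes

Against 1 this mix gives (3/14)·8 + (11/14)·(-1) = 13/14.
Against 2 this mix gives (3/14)·(-3) + (11/14)·2 = 13/14.
All of the column player's active replies (1, 2) yield 13/14, and no column does worse for the row player. The mix makes the column player indifferent and guarantees 13/14, so it is optimal.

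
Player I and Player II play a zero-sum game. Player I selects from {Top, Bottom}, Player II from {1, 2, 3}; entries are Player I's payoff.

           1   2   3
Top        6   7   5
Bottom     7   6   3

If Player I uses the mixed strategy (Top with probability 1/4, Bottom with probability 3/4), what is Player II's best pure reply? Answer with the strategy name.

If Player II plays 1, Player I's expected payoff is (1/4)·6 + (3/4)·7 = 27/4.
If Player II plays 2, Player I's expected payoff is (1/4)·7 + (3/4)·6 = 25/4.
If Player II plays 3, Player I's expected payoff is (1/4)·5 + (3/4)·3 = 7/2.
Player II minimizes Player I's payoff; the smallest is 7/2, so the best response is 3.

3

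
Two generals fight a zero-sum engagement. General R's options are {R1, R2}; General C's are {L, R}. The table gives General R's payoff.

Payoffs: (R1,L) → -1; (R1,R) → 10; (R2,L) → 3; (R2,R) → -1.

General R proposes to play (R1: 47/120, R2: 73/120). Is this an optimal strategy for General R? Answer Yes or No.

No

Against L this mix gives (47/120)·(-1) + (73/120)·3 = 43/30.
Against R this mix gives (47/120)·10 + (73/120)·(-1) = 397/120.
General C will play L, holding General R to 43/30. Shifting weight toward the row that does better against L would raise this floor (the equalizing mix achieves 29/15 against both L and R), so the proposed strategy is not optimal.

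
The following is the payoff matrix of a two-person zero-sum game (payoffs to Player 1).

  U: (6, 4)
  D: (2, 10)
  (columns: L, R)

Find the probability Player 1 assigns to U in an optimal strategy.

4/5

Row minima: U → 4, D → 2; maximin = 4.
Column maxima: L → 6, R → 10; minimax = 6.
4 ≠ 6, so there is no saddle point; optimal play is mixed.
Let Player 1 play U with probability p. Expected payoff against L: 6p + 2(1−p) = 4p + 2; against R: 4p + 10(1−p) = −6p + 10.
Setting these equal: 4p + 2 = −6p + 10 ⇒ 10p = 8 ⇒ p = 4/5, and the value is (4)·(4/5) + 2 = 26/5.
For Player 2: with q = P(L), equating U's and D's payoffs gives 2q + 4 = −8q + 10 ⇒ q = 3/5.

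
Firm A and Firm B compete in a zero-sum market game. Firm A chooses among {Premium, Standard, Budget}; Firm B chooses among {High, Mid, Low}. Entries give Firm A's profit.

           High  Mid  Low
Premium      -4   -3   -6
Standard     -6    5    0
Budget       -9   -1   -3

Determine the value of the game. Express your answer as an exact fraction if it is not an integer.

-9/2

Row minima: Premium → -6, Standard → -6, Budget → -9; maximin = -6.
Column maxima: High → -4, Mid → 5, Low → 0; minimax = -4.
-6 ≠ -4, so there is no saddle point; optimal play is mixed.
Budget is strictly dominated by Standard, so Firm A never plays it.
Mid is strictly dominated by High (it gives Firm A strictly more in every row), so Firm B never plays it.
On the remaining 2×2 (Premium, Standard vs High, Low):
Let Firm A play Premium with probability p. Expected payoff against High: (-4)p + (-6)(1−p) = 2p − 6; against Low: (-6)p + 0(1−p) = −6p.
Setting these equal: 2p − 6 = −6p ⇒ 8p = 6 ⇒ p = 3/4, and the value is (2)·(3/4) − 6 = -9/2.
For Firm B: with q = P(High), equating Premium's and Standard's payoffs gives 2q − 6 = −6q ⇒ q = 3/4.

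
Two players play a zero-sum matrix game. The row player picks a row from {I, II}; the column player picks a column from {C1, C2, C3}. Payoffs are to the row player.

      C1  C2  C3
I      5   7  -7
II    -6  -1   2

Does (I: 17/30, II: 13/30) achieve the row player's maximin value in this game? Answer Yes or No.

Against C1 this mix gives (17/30)·5 + (13/30)·(-6) = 7/30.
Against C2 this mix gives (17/30)·7 + (13/30)·(-1) = 53/15.
Against C3 this mix gives (17/30)·(-7) + (13/30)·2 = -31/10.
The column player will play C3, holding the row player to -31/10. Shifting weight toward the row that does better against C3 would raise this floor (the equalizing mix achieves -8/5 against both C3 and C1), so the proposed strategy is not optimal.

No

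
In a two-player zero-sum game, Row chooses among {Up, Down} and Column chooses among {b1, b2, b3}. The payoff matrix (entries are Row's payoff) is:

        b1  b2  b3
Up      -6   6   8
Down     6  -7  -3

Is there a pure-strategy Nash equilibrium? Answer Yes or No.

Row minima: Up → -6, Down → -7; maximin = -6.
Column maxima: b1 → 6, b2 → 6, b3 → 8; minimax = 6.
-6 ≠ 6, so no pure-strategy equilibrium exists.

No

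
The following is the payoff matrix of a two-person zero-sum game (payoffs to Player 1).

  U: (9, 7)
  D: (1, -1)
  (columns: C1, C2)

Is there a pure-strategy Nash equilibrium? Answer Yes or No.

Yes

Row minima: U → 7, D → -1; maximin = 7.
Column maxima: C1 → 9, C2 → 7; minimax = 7.
maximin = minimax = 7, so a saddle point exists.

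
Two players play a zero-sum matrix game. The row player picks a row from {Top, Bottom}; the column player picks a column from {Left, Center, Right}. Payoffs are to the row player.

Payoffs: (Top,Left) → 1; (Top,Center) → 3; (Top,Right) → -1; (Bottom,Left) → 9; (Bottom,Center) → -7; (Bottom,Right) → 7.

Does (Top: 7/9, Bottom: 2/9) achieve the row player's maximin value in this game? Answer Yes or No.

Yes

Against Left this mix gives (7/9)·1 + (2/9)·9 = 25/9.
Against Center this mix gives (7/9)·3 + (2/9)·(-7) = 7/9.
Against Right this mix gives (7/9)·(-1) + (2/9)·7 = 7/9.
All of the column player's active replies (Center, Right) yield 7/9, and no column does worse for the row player. The mix makes the column player indifferent and guarantees 7/9, so it is optimal.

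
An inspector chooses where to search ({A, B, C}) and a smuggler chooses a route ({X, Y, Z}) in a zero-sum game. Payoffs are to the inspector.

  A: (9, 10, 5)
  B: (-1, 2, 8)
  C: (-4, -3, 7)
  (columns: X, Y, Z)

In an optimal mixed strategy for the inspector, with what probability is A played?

9/13

Row minima: A → 5, B → -1, C → -4; maximin = 5.
Column maxima: X → 9, Y → 10, Z → 8; minimax = 8.
5 ≠ 8, so there is no saddle point; optimal play is mixed.
C is strictly dominated by B, so the inspector never plays it.
Y is strictly dominated by X (it gives the inspector strictly more in every row), so the smuggler never plays it.
On the remaining 2×2 (A, B vs X, Z):
Let the inspector play A with probability p. Expected payoff against X: 9p + (-1)(1−p) = 10p − 1; against Z: 5p + 8(1−p) = −3p + 8.
Setting these equal: 10p − 1 = −3p + 8 ⇒ 13p = 9 ⇒ p = 9/13, and the value is (10)·(9/13) − 1 = 77/13.
For the smuggler: with q = P(X), equating A's and B's payoffs gives 4q + 5 = −9q + 8 ⇒ q = 3/13.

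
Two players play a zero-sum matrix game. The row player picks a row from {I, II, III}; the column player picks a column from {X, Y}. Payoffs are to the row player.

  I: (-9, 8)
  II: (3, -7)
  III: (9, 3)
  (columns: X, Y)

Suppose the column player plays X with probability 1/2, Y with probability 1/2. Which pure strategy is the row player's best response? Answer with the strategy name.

Expected payoff of I: (1/2)·(-9) + (1/2)·8 = -1/2.
Expected payoff of II: (1/2)·3 + (1/2)·(-7) = -2.
Expected payoff of III: (1/2)·9 + (1/2)·3 = 6.
The largest is 6, so the row player's best response is III.

III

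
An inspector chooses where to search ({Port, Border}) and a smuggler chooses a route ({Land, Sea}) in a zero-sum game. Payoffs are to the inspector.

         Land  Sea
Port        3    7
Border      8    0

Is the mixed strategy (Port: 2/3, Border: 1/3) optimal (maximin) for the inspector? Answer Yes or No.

Against Land this mix gives (2/3)·3 + (1/3)·8 = 14/3.
Against Sea this mix gives (2/3)·7 + (1/3)·0 = 14/3.
All of the smuggler's active replies (Land, Sea) yield 14/3, and no column does worse for the inspector. The mix makes the smuggler indifferent and guarantees 14/3, so it is optimal.

Yes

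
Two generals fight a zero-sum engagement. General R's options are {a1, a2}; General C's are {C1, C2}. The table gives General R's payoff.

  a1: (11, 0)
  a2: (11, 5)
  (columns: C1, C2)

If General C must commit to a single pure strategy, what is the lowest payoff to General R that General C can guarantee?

Column maxima: C1 → 11, C2 → 5.
The smallest of these is 5.

5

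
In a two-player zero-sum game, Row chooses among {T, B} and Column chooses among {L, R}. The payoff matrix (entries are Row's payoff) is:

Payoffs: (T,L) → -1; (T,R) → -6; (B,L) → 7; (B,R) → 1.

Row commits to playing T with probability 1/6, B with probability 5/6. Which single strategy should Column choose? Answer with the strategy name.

R

If Column plays L, Row's expected payoff is (1/6)·(-1) + (5/6)·7 = 17/3.
If Column plays R, Row's expected payoff is (1/6)·(-6) + (5/6)·1 = -1/6.
Column minimizes Row's payoff; the smallest is -1/6, so the best response is R.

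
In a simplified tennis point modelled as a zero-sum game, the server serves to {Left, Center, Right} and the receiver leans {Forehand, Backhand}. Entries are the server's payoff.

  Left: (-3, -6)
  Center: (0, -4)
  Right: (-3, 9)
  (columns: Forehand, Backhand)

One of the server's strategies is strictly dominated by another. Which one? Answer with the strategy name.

Left

Center gives a strictly higher payoff than Left against every column: 0 > -3, -4 > -6.
So Left is strictly dominated and the server never plays it.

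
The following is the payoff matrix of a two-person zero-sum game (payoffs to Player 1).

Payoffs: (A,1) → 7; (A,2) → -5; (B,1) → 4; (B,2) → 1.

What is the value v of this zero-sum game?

1

Row minima: A → -5, B → 1; maximin = 1.
Column maxima: 1 → 7, 2 → 1; minimax = 1.
Since maximin = minimax = 1, there is a saddle point and the value is 1.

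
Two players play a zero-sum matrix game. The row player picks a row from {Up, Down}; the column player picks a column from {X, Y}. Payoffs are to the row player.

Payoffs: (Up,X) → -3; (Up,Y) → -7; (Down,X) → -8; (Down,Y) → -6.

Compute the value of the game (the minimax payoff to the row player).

Row minima: Up → -7, Down → -8; maximin = -7.
Column maxima: X → -3, Y → -6; minimax = -6.
-7 ≠ -6, so there is no saddle point; optimal play is mixed.
Let the row player play Up with probability p. Expected payoff against X: (-3)p + (-8)(1−p) = 5p − 8; against Y: (-7)p + (-6)(1−p) = −p − 6.
Setting these equal: 5p − 8 = −p − 6 ⇒ 6p = 2 ⇒ p = 1/3, and the value is (5)·(1/3) − 8 = -19/3.
For the column player: with q = P(X), equating Up's and Down's payoffs gives 4q − 7 = −2q − 6 ⇒ q = 1/6.

-19/3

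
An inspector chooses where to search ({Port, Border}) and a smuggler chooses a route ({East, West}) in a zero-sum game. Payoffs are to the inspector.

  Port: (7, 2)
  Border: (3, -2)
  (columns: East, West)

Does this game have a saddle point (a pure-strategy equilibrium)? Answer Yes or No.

Row minima: Port → 2, Border → -2; maximin = 2.
Column maxima: East → 7, West → 2; minimax = 2.
maximin = minimax = 2, so a saddle point exists.

Yes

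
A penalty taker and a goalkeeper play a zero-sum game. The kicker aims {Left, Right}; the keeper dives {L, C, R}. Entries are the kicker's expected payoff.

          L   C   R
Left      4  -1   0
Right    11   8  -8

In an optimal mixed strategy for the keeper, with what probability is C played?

8/17

Row minima: Left → -1, Right → -8; maximin = -1.
Column maxima: L → 11, C → 8, R → 0; minimax = 0.
-1 ≠ 0, so there is no saddle point; optimal play is mixed.
L is strictly dominated by C (it gives the kicker strictly more in every row), so the keeper never plays it.
On the remaining 2×2 (Left, Right vs C, R):
Let the kicker play Left with probability p. Expected payoff against C: (-1)p + 8(1−p) = −9p + 8; against R: 0p + (-8)(1−p) = 8p − 8.
Setting these equal: −9p + 8 = 8p − 8 ⇒ −17p = -16 ⇒ p = 16/17, and the value is (-9)·(16/17) + 8 = -8/17.
For the keeper: with q = P(C), equating Left's and Right's payoffs gives −q = 16q − 8 ⇒ q = 8/17.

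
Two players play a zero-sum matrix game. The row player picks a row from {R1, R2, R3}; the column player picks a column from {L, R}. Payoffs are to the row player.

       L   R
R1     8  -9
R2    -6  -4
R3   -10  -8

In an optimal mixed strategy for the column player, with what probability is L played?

5/19

Row minima: R1 → -9, R2 → -6, R3 → -10; maximin = -6.
Column maxima: L → 8, R → -4; minimax = -4.
-6 ≠ -4, so there is no saddle point; optimal play is mixed.
R3 is strictly dominated by R2, so the row player never plays it.
On the remaining 2×2 (R1, R2 vs L, R):
Let the row player play R1 with probability p. Expected payoff against L: 8p + (-6)(1−p) = 14p − 6; against R: (-9)p + (-4)(1−p) = −5p − 4.
Setting these equal: 14p − 6 = −5p − 4 ⇒ 19p = 2 ⇒ p = 2/19, and the value is (14)·(2/19) − 6 = -86/19.
For the column player: with q = P(L), equating R1's and R2's payoffs gives 17q − 9 = −2q − 4 ⇒ q = 5/19.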